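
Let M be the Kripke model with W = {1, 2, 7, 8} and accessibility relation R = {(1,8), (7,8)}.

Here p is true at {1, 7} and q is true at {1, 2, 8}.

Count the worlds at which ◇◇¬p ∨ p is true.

1: ◇◇¬p is F, p is T. ✓
2: ◇◇¬p is F, p is F. ✗
7: ◇◇¬p is F, p is T. ✓
8: ◇◇¬p is F, p is F. ✗
Satisfying worlds: {1, 7}.

2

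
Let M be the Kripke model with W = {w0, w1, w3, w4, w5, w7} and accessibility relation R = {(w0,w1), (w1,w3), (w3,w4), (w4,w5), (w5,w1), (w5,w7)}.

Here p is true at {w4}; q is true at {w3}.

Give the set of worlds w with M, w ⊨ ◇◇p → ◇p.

w0: ◇◇p is F, ◇p is F. ✓
w1: ◇◇p is T, ◇p is F. ✗
w3: ◇◇p is F, ◇p is T. ✓
w4: ◇◇p is F, ◇p is F. ✓
w5: ◇◇p is F, ◇p is F. ✓
w7: ◇◇p is F, ◇p is F. ✓

{w0, w3, w4, w5, w7}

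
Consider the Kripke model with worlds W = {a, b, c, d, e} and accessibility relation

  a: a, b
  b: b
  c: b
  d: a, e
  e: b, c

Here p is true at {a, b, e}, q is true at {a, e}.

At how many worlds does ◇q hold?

2

a: successors {a, b}; q there: a:T, b:F. ✓
b: successors {b}; q there: b:F. ✗
c: successors {b}; q there: b:F. ✗
d: successors {a, e}; q there: a:T, e:T. ✓
e: successors {b, c}; q there: b:F, c:F. ✗
Satisfying worlds: {a, d}.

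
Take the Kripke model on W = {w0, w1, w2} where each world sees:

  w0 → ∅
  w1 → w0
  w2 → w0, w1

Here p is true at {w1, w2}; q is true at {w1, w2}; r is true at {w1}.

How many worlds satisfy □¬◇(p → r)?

w0: no successors, so □¬◇(p → r) holds vacuously. ✓
w1: successors {w0}; ¬◇(p → r) there: w0:T. ✓
w2: successors {w0, w1}; ¬◇(p → r) there: w0:T, w1:F. ✗
Satisfying worlds: {w0, w1}.

2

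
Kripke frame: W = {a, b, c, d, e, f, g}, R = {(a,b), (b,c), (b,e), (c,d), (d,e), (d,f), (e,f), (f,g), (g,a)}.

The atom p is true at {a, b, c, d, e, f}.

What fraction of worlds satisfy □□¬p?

1/7

a: successors {b}; □¬p there: b:F. ✗
b: successors {c, e}; □¬p there: c:F, e:F. ✗
c: successors {d}; □¬p there: d:F. ✗
d: successors {e, f}; □¬p there: e:F, f:T. ✗
e: successors {f}; □¬p there: f:T. ✓
f: successors {g}; □¬p there: g:F. ✗
g: successors {a}; □¬p there: a:F. ✗
That's 1 of 7 worlds, so 1/7.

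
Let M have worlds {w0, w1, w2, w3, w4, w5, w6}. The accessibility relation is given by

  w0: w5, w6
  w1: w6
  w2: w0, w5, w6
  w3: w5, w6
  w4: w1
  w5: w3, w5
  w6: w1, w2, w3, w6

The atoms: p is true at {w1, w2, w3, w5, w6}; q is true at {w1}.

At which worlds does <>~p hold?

w0: successors {w5, w6}; ~p there: w5:F, w6:F. ✗
w1: successors {w6}; ~p there: w6:F. ✗
w2: successors {w0, w5, w6}; ~p there: w0:T, w5:F, w6:F. ✓
w3: successors {w5, w6}; ~p there: w5:F, w6:F. ✗
w4: successors {w1}; ~p there: w1:F. ✗
w5: successors {w3, w5}; ~p there: w3:F, w5:F. ✗
w6: successors {w1, w2, w3, w6}; ~p there: w1:F, w2:F, w3:F, w6:F. ✗

{w2}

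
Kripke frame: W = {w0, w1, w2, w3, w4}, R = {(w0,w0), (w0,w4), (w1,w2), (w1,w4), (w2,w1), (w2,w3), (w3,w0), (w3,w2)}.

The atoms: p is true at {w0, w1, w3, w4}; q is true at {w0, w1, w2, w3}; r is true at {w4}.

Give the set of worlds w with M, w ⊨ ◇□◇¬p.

w0: successors {w0, w4}; □◇¬p there: w0:F, w4:T. ✓
w1: successors {w2, w4}; □◇¬p there: w2:T, w4:T. ✓
w2: successors {w1, w3}; □◇¬p there: w1:F, w3:F. ✗
w3: successors {w0, w2}; □◇¬p there: w0:F, w2:T. ✓
w4: no successors, so ◇□◇¬p fails. ✗

{w0, w1, w3}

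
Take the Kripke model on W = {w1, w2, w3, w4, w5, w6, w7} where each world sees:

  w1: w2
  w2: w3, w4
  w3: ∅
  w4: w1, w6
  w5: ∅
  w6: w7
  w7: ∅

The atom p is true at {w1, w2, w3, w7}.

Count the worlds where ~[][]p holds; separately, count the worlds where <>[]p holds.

For ~[][]p:
w1: [][]p is F. ✓
w2: [][]p is F. ✓
w3: [][]p is T. ✗
w4: [][]p is T. ✗
w5: [][]p is T. ✗
w6: [][]p is T. ✗
w7: [][]p is T. ✗
— 2 worlds.
For <>[]p:
w1: successors {w2}; []p there: w2:F. ✗
w2: successors {w3, w4}; []p there: w3:T, w4:F. ✓
w3: no successors, so <>[]p fails. ✗
w4: successors {w1, w6}; []p there: w1:T, w6:T. ✓
w5: no successors, so <>[]p fails. ✗
w6: successors {w7}; []p there: w7:T. ✓
w7: no successors, so <>[]p fails. ✗
— 3 worlds.

2 and 3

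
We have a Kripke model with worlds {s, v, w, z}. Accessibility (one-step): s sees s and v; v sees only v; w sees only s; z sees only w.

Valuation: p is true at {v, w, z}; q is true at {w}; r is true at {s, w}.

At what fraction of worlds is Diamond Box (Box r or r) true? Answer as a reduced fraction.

s: successors {s, v}; Box (Box r or r) there: s:F, v:F. ✗
v: successors {v}; Box (Box r or r) there: v:F. ✗
w: successors {s}; Box (Box r or r) there: s:F. ✗
z: successors {w}; Box (Box r or r) there: w:T. ✓
That's 1 of 4 worlds, so 1/4.

1/4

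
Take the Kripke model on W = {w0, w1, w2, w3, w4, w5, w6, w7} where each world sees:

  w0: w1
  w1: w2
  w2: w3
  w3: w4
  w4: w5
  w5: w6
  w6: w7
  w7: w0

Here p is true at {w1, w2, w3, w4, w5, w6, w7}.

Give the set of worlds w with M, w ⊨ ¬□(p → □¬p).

w0: □(p → □¬p) is F. ✓
w1: □(p → □¬p) is F. ✓
w2: □(p → □¬p) is F. ✓
w3: □(p → □¬p) is F. ✓
w4: □(p → □¬p) is F. ✓
w5: □(p → □¬p) is F. ✓
w6: □(p → □¬p) is T. ✗
w7: □(p → □¬p) is T. ✗

{w0, w1, w2, w3, w4, w5}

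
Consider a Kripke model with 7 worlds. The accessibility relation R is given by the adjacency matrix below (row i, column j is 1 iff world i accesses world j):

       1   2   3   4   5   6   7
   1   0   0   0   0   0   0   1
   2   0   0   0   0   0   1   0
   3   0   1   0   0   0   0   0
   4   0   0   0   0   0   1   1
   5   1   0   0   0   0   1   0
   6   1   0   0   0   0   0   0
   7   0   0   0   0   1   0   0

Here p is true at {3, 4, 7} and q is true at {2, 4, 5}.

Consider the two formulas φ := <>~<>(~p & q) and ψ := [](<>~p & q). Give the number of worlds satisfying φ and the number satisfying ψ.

6 and 2

For <>~<>(~p & q):
1: successors {7}; ~<>(~p & q) there: 7:F. ✗
2: successors {6}; ~<>(~p & q) there: 6:T. ✓
3: successors {2}; ~<>(~p & q) there: 2:T. ✓
4: successors {6, 7}; ~<>(~p & q) there: 6:T, 7:F. ✓
5: successors {1, 6}; ~<>(~p & q) there: 1:T, 6:T. ✓
6: successors {1}; ~<>(~p & q) there: 1:T. ✓
7: successors {5}; ~<>(~p & q) there: 5:T. ✓
— 6 worlds.
For [](<>~p & q):
1: successors {7}; <>~p & q there: 7:F. ✗
2: successors {6}; <>~p & q there: 6:F. ✗
3: successors {2}; <>~p & q there: 2:T. ✓
4: successors {6, 7}; <>~p & q there: 6:F, 7:F. ✗
5: successors {1, 6}; <>~p & q there: 1:F, 6:F. ✗
6: successors {1}; <>~p & q there: 1:F. ✗
7: successors {5}; <>~p & q there: 5:T. ✓
— 2 worlds.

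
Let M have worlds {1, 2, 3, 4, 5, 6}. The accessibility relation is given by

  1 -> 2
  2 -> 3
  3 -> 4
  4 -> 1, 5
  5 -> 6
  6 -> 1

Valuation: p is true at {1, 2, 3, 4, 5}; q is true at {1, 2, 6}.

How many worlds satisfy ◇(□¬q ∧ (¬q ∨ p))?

1: successors {2}; □¬q ∧ (¬q ∨ p) there: 2:T. ✓
2: successors {3}; □¬q ∧ (¬q ∨ p) there: 3:T. ✓
3: successors {4}; □¬q ∧ (¬q ∨ p) there: 4:F. ✗
4: successors {1, 5}; □¬q ∧ (¬q ∨ p) there: 1:F, 5:F. ✗
5: successors {6}; □¬q ∧ (¬q ∨ p) there: 6:F. ✗
6: successors {1}; □¬q ∧ (¬q ∨ p) there: 1:F. ✗
Satisfying worlds: {1, 2}.

2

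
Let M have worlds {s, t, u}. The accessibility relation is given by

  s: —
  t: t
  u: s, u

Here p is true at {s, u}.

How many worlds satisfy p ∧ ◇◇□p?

s: p is T, ◇◇□p is F. ✗
t: p is F, ◇◇□p is F. ✗
u: p is T, ◇◇□p is T. ✓
Satisfying worlds: {u}.

1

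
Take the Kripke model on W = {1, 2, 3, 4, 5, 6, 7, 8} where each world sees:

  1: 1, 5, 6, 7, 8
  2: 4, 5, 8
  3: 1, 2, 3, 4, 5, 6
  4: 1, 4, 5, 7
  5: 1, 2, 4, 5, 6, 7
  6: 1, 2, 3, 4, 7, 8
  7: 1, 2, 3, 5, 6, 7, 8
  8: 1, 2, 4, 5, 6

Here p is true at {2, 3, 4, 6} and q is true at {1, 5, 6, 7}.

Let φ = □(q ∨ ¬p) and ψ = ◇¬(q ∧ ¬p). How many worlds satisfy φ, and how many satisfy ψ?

1 and 8

For □(q ∨ ¬p):
1: successors {1, 5, 6, 7, 8}; q ∨ ¬p there: 1:T, 5:T, 6:T, 7:T, 8:T. ✓
2: successors {4, 5, 8}; q ∨ ¬p there: 4:F, 5:T, 8:T. ✗
3: successors {1, 2, 3, 4, 5, 6}; q ∨ ¬p there: 1:T, 2:F, 3:F, 4:F, 5:T, 6:T. ✗
4: successors {1, 4, 5, 7}; q ∨ ¬p there: 1:T, 4:F, 5:T, 7:T. ✗
5: successors {1, 2, 4, 5, 6, 7}; q ∨ ¬p there: 1:T, 2:F, 4:F, 5:T, 6:T, 7:T. ✗
6: successors {1, 2, 3, 4, 7, 8}; q ∨ ¬p there: 1:T, 2:F, 3:F, 4:F, 7:T, 8:T. ✗
7: successors {1, 2, 3, 5, 6, 7, 8}; q ∨ ¬p there: 1:T, 2:F, 3:F, 5:T, 6:T, 7:T, 8:T. ✗
8: successors {1, 2, 4, 5, 6}; q ∨ ¬p there: 1:T, 2:F, 4:F, 5:T, 6:T. ✗
— 1 world.
For ◇¬(q ∧ ¬p):
1: successors {1, 5, 6, 7, 8}; ¬(q ∧ ¬p) there: 1:F, 5:F, 6:T, 7:F, 8:T. ✓
2: successors {4, 5, 8}; ¬(q ∧ ¬p) there: 4:T, 5:F, 8:T. ✓
3: successors {1, 2, 3, 4, 5, 6}; ¬(q ∧ ¬p) there: 1:F, 2:T, 3:T, 4:T, 5:F, 6:T. ✓
4: successors {1, 4, 5, 7}; ¬(q ∧ ¬p) there: 1:F, 4:T, 5:F, 7:F. ✓
5: successors {1, 2, 4, 5, 6, 7}; ¬(q ∧ ¬p) there: 1:F, 2:T, 4:T, 5:F, 6:T, 7:F. ✓
6: successors {1, 2, 3, 4, 7, 8}; ¬(q ∧ ¬p) there: 1:F, 2:T, 3:T, 4:T, 7:F, 8:T. ✓
7: successors {1, 2, 3, 5, 6, 7, 8}; ¬(q ∧ ¬p) there: 1:F, 2:T, 3:T, 5:F, 6:T, 7:F, 8:T. ✓
8: successors {1, 2, 4, 5, 6}; ¬(q ∧ ¬p) there: 1:F, 2:T, 4:T, 5:F, 6:T. ✓
— 8 worlds.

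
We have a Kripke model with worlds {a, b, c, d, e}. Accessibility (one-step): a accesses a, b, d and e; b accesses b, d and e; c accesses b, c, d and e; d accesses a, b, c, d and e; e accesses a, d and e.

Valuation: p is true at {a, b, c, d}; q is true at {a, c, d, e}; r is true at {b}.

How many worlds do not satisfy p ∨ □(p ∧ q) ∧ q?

a: p is T, □(p ∧ q) ∧ q is F. ✓
b: p is T, □(p ∧ q) ∧ q is F. ✓
c: p is T, □(p ∧ q) ∧ q is F. ✓
d: p is T, □(p ∧ q) ∧ q is F. ✓
e: p is F, □(p ∧ q) ∧ q is F. ✗
Satisfying worlds: {a, b, c, d}.
So p ∨ □(p ∧ q) ∧ q fails at the other 1 world.

1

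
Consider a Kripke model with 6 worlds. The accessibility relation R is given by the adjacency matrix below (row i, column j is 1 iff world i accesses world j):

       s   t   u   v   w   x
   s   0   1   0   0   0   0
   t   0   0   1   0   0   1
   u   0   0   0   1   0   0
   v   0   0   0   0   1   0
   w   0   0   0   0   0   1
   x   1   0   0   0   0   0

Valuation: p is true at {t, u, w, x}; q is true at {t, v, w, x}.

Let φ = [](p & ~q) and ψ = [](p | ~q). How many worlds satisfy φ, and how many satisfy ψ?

For [](p & ~q):
s: successors {t}; p & ~q there: t:F. ✗
t: successors {u, x}; p & ~q there: u:T, x:F. ✗
u: successors {v}; p & ~q there: v:F. ✗
v: successors {w}; p & ~q there: w:F. ✗
w: successors {x}; p & ~q there: x:F. ✗
x: successors {s}; p & ~q there: s:F. ✗
— 0 worlds.
For [](p | ~q):
s: successors {t}; p | ~q there: t:T. ✓
t: successors {u, x}; p | ~q there: u:T, x:T. ✓
u: successors {v}; p | ~q there: v:F. ✗
v: successors {w}; p | ~q there: w:T. ✓
w: successors {x}; p | ~q there: x:T. ✓
x: successors {s}; p | ~q there: s:T. ✓
— 5 worlds.

0 and 5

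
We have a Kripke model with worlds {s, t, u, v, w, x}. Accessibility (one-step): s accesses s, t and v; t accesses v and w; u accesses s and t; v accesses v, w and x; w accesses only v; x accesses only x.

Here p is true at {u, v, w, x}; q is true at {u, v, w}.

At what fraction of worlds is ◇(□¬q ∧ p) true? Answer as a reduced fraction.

s: successors {s, t, v}; □¬q ∧ p there: s:F, t:F, v:F. ✗
t: successors {v, w}; □¬q ∧ p there: v:F, w:F. ✗
u: successors {s, t}; □¬q ∧ p there: s:F, t:F. ✗
v: successors {v, w, x}; □¬q ∧ p there: v:F, w:F, x:T. ✓
w: successors {v}; □¬q ∧ p there: v:F. ✗
x: successors {x}; □¬q ∧ p there: x:T. ✓
That's 2 of 6 worlds, so 2/6 = 1/3.

1/3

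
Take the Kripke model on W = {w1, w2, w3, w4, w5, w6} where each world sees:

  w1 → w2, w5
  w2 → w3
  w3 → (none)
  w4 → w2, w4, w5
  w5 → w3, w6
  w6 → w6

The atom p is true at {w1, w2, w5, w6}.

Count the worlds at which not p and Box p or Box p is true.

3

w1: not p and Box p is F, Box p is T. ✓
w2: not p and Box p is F, Box p is F. ✗
w3: not p and Box p is T, Box p is T. ✓
w4: not p and Box p is F, Box p is F. ✗
w5: not p and Box p is F, Box p is F. ✗
w6: not p and Box p is F, Box p is T. ✓
Satisfying worlds: {w1, w3, w6}.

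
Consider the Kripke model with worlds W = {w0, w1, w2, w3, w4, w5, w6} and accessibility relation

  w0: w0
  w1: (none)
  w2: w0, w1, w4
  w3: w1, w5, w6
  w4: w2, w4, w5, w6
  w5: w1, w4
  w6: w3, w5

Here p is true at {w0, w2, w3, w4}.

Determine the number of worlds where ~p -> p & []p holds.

w0: ~p is F, p & []p is T. ✓
w1: ~p is T, p & []p is F. ✗
w2: ~p is F, p & []p is F. ✓
w3: ~p is F, p & []p is F. ✓
w4: ~p is F, p & []p is F. ✓
w5: ~p is T, p & []p is F. ✗
w6: ~p is T, p & []p is F. ✗
Satisfying worlds: {w0, w2, w3, w4}.

4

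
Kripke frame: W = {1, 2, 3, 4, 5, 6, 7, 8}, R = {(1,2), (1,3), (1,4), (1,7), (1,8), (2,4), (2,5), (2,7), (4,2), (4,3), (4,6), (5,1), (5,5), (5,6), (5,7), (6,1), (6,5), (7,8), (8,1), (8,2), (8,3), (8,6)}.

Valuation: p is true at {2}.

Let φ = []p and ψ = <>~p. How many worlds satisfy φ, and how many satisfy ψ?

1 and 7

For []p:
1: successors {2, 3, 4, 7, 8}; p there: 2:T, 3:F, 4:F, 7:F, 8:F. ✗
2: successors {4, 5, 7}; p there: 4:F, 5:F, 7:F. ✗
3: no successors, so []p holds vacuously. ✓
4: successors {2, 3, 6}; p there: 2:T, 3:F, 6:F. ✗
5: successors {1, 5, 6, 7}; p there: 1:F, 5:F, 6:F, 7:F. ✗
6: successors {1, 5}; p there: 1:F, 5:F. ✗
7: successors {8}; p there: 8:F. ✗
8: successors {1, 2, 3, 6}; p there: 1:F, 2:T, 3:F, 6:F. ✗
— 1 world.
For <>~p:
1: successors {2, 3, 4, 7, 8}; ~p there: 2:F, 3:T, 4:T, 7:T, 8:T. ✓
2: successors {4, 5, 7}; ~p there: 4:T, 5:T, 7:T. ✓
3: no successors, so <>~p fails. ✗
4: successors {2, 3, 6}; ~p there: 2:F, 3:T, 6:T. ✓
5: successors {1, 5, 6, 7}; ~p there: 1:T, 5:T, 6:T, 7:T. ✓
6: successors {1, 5}; ~p there: 1:T, 5:T. ✓
7: successors {8}; ~p there: 8:T. ✓
8: successors {1, 2, 3, 6}; ~p there: 1:T, 2:F, 3:T, 6:T. ✓
— 7 worlds.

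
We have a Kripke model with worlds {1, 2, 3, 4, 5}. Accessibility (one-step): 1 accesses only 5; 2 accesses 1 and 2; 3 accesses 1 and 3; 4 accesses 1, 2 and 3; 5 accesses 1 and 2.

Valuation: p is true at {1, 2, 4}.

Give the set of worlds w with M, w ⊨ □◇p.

{1}

1: successors {5}; ◇p there: 5:T. ✓
2: successors {1, 2}; ◇p there: 1:F, 2:T. ✗
3: successors {1, 3}; ◇p there: 1:F, 3:T. ✗
4: successors {1, 2, 3}; ◇p there: 1:F, 2:T, 3:T. ✗
5: successors {1, 2}; ◇p there: 1:F, 2:T. ✗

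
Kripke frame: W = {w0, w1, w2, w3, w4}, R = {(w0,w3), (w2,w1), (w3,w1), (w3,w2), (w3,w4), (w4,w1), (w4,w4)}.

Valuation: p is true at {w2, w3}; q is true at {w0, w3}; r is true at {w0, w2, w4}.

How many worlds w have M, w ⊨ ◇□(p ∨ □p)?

w0: successors {w3}; □(p ∨ □p) there: w3:F. ✗
w1: no successors, so ◇□(p ∨ □p) fails. ✗
w2: successors {w1}; □(p ∨ □p) there: w1:T. ✓
w3: successors {w1, w2, w4}; □(p ∨ □p) there: w1:T, w2:T, w4:F. ✓
w4: successors {w1, w4}; □(p ∨ □p) there: w1:T, w4:F. ✓
Satisfying worlds: {w2, w3, w4}.

3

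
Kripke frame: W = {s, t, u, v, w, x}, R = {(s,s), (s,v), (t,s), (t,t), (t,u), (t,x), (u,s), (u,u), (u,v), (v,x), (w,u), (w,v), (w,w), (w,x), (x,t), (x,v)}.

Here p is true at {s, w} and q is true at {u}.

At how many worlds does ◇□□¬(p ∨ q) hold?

s: successors {s, v}; □□¬(p ∨ q) there: s:F, v:T. ✓
t: successors {s, t, u, x}; □□¬(p ∨ q) there: s:F, t:F, u:F, x:F. ✗
u: successors {s, u, v}; □□¬(p ∨ q) there: s:F, u:F, v:T. ✓
v: successors {x}; □□¬(p ∨ q) there: x:F. ✗
w: successors {u, v, w, x}; □□¬(p ∨ q) there: u:F, v:T, w:F, x:F. ✓
x: successors {t, v}; □□¬(p ∨ q) there: t:F, v:T. ✓
Satisfying worlds: {s, u, w, x}.

4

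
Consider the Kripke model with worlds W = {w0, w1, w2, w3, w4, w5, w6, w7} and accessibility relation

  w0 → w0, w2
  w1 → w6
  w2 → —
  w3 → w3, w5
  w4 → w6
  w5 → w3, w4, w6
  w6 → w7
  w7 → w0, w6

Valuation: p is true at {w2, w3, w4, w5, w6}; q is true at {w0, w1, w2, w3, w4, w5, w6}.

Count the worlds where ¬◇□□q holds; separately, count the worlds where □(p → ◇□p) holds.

2 and 3

For ¬◇□□q:
w0: ◇□□q is T. ✗
w1: ◇□□q is T. ✗
w2: ◇□□q is F. ✓
w3: ◇□□q is T. ✗
w4: ◇□□q is T. ✗
w5: ◇□□q is T. ✗
w6: ◇□□q is F. ✓
w7: ◇□□q is T. ✗
— 2 worlds.
For □(p → ◇□p):
w0: successors {w0, w2}; p → ◇□p there: w0:T, w2:F. ✗
w1: successors {w6}; p → ◇□p there: w6:F. ✗
w2: no successors, so □(p → ◇□p) holds vacuously. ✓
w3: successors {w3, w5}; p → ◇□p there: w3:T, w5:T. ✓
w4: successors {w6}; p → ◇□p there: w6:F. ✗
w5: successors {w3, w4, w6}; p → ◇□p there: w3:T, w4:F, w6:F. ✗
w6: successors {w7}; p → ◇□p there: w7:T. ✓
w7: successors {w0, w6}; p → ◇□p there: w0:T, w6:F. ✗
— 3 worlds.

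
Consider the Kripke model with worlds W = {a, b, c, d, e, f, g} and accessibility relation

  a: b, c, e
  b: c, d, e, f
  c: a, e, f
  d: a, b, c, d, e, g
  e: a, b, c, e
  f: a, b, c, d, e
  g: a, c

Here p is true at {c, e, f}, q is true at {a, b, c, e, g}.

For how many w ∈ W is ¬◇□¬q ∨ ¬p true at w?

7

a: ¬◇□¬q is T, ¬p is T. ✓
b: ¬◇□¬q is T, ¬p is T. ✓
c: ¬◇□¬q is T, ¬p is F. ✓
d: ¬◇□¬q is T, ¬p is T. ✓
e: ¬◇□¬q is T, ¬p is F. ✓
f: ¬◇□¬q is T, ¬p is F. ✓
g: ¬◇□¬q is T, ¬p is T. ✓
Satisfying worlds: {a, b, c, d, e, f, g}.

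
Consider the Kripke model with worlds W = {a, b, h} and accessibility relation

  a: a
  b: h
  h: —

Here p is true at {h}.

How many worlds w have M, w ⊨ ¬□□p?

a: □□p is F. ✓
b: □□p is T. ✗
h: □□p is T. ✗
Satisfying worlds: {a}.

1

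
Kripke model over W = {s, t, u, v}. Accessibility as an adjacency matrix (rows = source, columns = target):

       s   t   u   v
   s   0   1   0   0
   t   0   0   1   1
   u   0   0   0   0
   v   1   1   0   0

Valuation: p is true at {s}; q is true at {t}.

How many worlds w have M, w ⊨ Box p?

s: successors {t}; p there: t:F. ✗
t: successors {u, v}; p there: u:F, v:F. ✗
u: no successors, so Box p holds vacuously. ✓
v: successors {s, t}; p there: s:T, t:F. ✗
Satisfying worlds: {u}.

1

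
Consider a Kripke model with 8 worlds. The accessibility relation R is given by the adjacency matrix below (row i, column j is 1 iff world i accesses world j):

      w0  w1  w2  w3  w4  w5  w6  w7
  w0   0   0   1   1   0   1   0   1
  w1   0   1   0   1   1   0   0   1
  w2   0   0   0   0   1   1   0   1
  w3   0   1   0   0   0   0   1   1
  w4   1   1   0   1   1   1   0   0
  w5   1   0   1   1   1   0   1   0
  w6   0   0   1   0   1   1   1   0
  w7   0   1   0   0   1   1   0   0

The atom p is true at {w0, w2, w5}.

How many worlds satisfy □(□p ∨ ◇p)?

w0: successors {w2, w3, w5, w7}; □p ∨ ◇p there: w2:T, w3:F, w5:T, w7:T. ✗
w1: successors {w1, w3, w4, w7}; □p ∨ ◇p there: w1:F, w3:F, w4:T, w7:T. ✗
w2: successors {w4, w5, w7}; □p ∨ ◇p there: w4:T, w5:T, w7:T. ✓
w3: successors {w1, w6, w7}; □p ∨ ◇p there: w1:F, w6:T, w7:T. ✗
w4: successors {w0, w1, w3, w4, w5}; □p ∨ ◇p there: w0:T, w1:F, w3:F, w4:T, w5:T. ✗
w5: successors {w0, w2, w3, w4, w6}; □p ∨ ◇p there: w0:T, w2:T, w3:F, w4:T, w6:T. ✗
w6: successors {w2, w4, w5, w6}; □p ∨ ◇p there: w2:T, w4:T, w5:T, w6:T. ✓
w7: successors {w1, w4, w5}; □p ∨ ◇p there: w1:F, w4:T, w5:T. ✗
Satisfying worlds: {w2, w6}.

2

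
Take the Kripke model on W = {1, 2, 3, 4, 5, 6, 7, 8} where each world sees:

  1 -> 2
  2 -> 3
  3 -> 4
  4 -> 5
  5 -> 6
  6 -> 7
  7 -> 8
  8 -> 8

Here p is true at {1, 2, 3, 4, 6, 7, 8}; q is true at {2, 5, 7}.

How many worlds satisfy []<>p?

7

1: successors {2}; <>p there: 2:T. ✓
2: successors {3}; <>p there: 3:T. ✓
3: successors {4}; <>p there: 4:F. ✗
4: successors {5}; <>p there: 5:T. ✓
5: successors {6}; <>p there: 6:T. ✓
6: successors {7}; <>p there: 7:T. ✓
7: successors {8}; <>p there: 8:T. ✓
8: successors {8}; <>p there: 8:T. ✓
Satisfying worlds: {1, 2, 4, 5, 6, 7, 8}.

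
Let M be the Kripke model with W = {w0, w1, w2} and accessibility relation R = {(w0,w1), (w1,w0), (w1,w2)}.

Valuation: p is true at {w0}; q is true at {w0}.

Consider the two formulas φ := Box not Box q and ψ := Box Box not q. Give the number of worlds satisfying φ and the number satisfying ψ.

2 and 2

For Box not Box q:
w0: successors {w1}; not Box q there: w1:T. ✓
w1: successors {w0, w2}; not Box q there: w0:T, w2:F. ✗
w2: no successors, so Box not Box q holds vacuously. ✓
— 2 worlds.
For Box Box not q:
w0: successors {w1}; Box not q there: w1:F. ✗
w1: successors {w0, w2}; Box not q there: w0:T, w2:T. ✓
w2: no successors, so Box Box not q holds vacuously. ✓
— 2 worlds.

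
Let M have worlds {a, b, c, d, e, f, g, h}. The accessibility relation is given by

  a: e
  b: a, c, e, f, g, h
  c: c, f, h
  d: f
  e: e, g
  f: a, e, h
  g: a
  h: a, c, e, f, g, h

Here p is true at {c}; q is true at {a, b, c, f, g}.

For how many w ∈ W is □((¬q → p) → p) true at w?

1

a: successors {e}; (¬q → p) → p there: e:T. ✓
b: successors {a, c, e, f, g, h}; (¬q → p) → p there: a:F, c:T, e:T, f:F, g:F, h:T. ✗
c: successors {c, f, h}; (¬q → p) → p there: c:T, f:F, h:T. ✗
d: successors {f}; (¬q → p) → p there: f:F. ✗
e: successors {e, g}; (¬q → p) → p there: e:T, g:F. ✗
f: successors {a, e, h}; (¬q → p) → p there: a:F, e:T, h:T. ✗
g: successors {a}; (¬q → p) → p there: a:F. ✗
h: successors {a, c, e, f, g, h}; (¬q → p) → p there: a:F, c:T, e:T, f:F, g:F, h:T. ✗
Satisfying worlds: {a}.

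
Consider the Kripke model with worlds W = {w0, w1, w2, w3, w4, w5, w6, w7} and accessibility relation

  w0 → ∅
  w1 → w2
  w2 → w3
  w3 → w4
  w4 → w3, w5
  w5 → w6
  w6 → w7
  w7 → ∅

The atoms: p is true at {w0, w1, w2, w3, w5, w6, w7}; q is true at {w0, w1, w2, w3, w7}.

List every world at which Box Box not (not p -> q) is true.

w0: no successors, so Box Box not (not p -> q) holds vacuously. ✓
w1: successors {w2}; Box not (not p -> q) there: w2:F. ✗
w2: successors {w3}; Box not (not p -> q) there: w3:T. ✓
w3: successors {w4}; Box not (not p -> q) there: w4:F. ✗
w4: successors {w3, w5}; Box not (not p -> q) there: w3:T, w5:F. ✗
w5: successors {w6}; Box not (not p -> q) there: w6:F. ✗
w6: successors {w7}; Box not (not p -> q) there: w7:T. ✓
w7: no successors, so Box Box not (not p -> q) holds vacuously. ✓

{w0, w2, w6, w7}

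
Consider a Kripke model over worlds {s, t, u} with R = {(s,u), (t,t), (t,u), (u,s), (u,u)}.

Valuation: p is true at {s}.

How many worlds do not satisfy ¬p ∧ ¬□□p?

s: ¬p is F, ¬□□p is T. ✗
t: ¬p is T, ¬□□p is T. ✓
u: ¬p is T, ¬□□p is T. ✓
Satisfying worlds: {t, u}.
So ¬p ∧ ¬□□p fails at the other 1 world.

1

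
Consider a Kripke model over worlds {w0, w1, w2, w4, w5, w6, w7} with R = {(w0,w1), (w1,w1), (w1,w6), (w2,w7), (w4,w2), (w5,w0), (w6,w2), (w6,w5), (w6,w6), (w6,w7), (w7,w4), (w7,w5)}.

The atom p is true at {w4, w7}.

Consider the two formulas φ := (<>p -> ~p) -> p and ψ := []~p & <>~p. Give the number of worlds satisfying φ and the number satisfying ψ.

2 and 4

For (<>p -> ~p) -> p:
w0: <>p -> ~p is T, p is F. ✗
w1: <>p -> ~p is T, p is F. ✗
w2: <>p -> ~p is T, p is F. ✗
w4: <>p -> ~p is T, p is T. ✓
w5: <>p -> ~p is T, p is F. ✗
w6: <>p -> ~p is T, p is F. ✗
w7: <>p -> ~p is F, p is T. ✓
— 2 worlds.
For []~p & <>~p:
w0: []~p is T, <>~p is T. ✓
w1: []~p is T, <>~p is T. ✓
w2: []~p is F, <>~p is F. ✗
w4: []~p is T, <>~p is T. ✓
w5: []~p is T, <>~p is T. ✓
w6: []~p is F, <>~p is T. ✗
w7: []~p is F, <>~p is T. ✗
— 4 worlds.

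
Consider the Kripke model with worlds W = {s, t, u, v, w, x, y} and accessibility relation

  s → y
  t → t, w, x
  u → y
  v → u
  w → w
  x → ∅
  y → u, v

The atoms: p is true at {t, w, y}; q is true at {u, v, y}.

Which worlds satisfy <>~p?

s: successors {y}; ~p there: y:F. ✗
t: successors {t, w, x}; ~p there: t:F, w:F, x:T. ✓
u: successors {y}; ~p there: y:F. ✗
v: successors {u}; ~p there: u:T. ✓
w: successors {w}; ~p there: w:F. ✗
x: no successors, so <>~p fails. ✗
y: successors {u, v}; ~p there: u:T, v:T. ✓

{t, v, y}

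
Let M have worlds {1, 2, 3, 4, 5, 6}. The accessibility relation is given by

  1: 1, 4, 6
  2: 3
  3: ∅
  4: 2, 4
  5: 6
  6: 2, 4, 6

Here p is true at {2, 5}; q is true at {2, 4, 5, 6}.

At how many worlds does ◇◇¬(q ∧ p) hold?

1: successors {1, 4, 6}; ◇¬(q ∧ p) there: 1:T, 4:T, 6:T. ✓
2: successors {3}; ◇¬(q ∧ p) there: 3:F. ✗
3: no successors, so ◇◇¬(q ∧ p) fails. ✗
4: successors {2, 4}; ◇¬(q ∧ p) there: 2:T, 4:T. ✓
5: successors {6}; ◇¬(q ∧ p) there: 6:T. ✓
6: successors {2, 4, 6}; ◇¬(q ∧ p) there: 2:T, 4:T, 6:T. ✓
Satisfying worlds: {1, 4, 5, 6}.

4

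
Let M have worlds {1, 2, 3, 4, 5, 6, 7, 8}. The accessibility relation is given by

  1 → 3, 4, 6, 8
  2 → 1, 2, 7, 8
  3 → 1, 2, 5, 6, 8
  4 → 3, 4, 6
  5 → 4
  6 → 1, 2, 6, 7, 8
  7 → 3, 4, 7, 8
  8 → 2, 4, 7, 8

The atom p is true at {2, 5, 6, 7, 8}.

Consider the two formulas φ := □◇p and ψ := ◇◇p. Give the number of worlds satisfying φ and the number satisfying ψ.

For □◇p:
1: successors {3, 4, 6, 8}; ◇p there: 3:T, 4:T, 6:T, 8:T. ✓
2: successors {1, 2, 7, 8}; ◇p there: 1:T, 2:T, 7:T, 8:T. ✓
3: successors {1, 2, 5, 6, 8}; ◇p there: 1:T, 2:T, 5:F, 6:T, 8:T. ✗
4: successors {3, 4, 6}; ◇p there: 3:T, 4:T, 6:T. ✓
5: successors {4}; ◇p there: 4:T. ✓
6: successors {1, 2, 6, 7, 8}; ◇p there: 1:T, 2:T, 6:T, 7:T, 8:T. ✓
7: successors {3, 4, 7, 8}; ◇p there: 3:T, 4:T, 7:T, 8:T. ✓
8: successors {2, 4, 7, 8}; ◇p there: 2:T, 4:T, 7:T, 8:T. ✓
— 7 worlds.
For ◇◇p:
1: successors {3, 4, 6, 8}; ◇p there: 3:T, 4:T, 6:T, 8:T. ✓
2: successors {1, 2, 7, 8}; ◇p there: 1:T, 2:T, 7:T, 8:T. ✓
3: successors {1, 2, 5, 6, 8}; ◇p there: 1:T, 2:T, 5:F, 6:T, 8:T. ✓
4: successors {3, 4, 6}; ◇p there: 3:T, 4:T, 6:T. ✓
5: successors {4}; ◇p there: 4:T. ✓
6: successors {1, 2, 6, 7, 8}; ◇p there: 1:T, 2:T, 6:T, 7:T, 8:T. ✓
7: successors {3, 4, 7, 8}; ◇p there: 3:T, 4:T, 7:T, 8:T. ✓
8: successors {2, 4, 7, 8}; ◇p there: 2:T, 4:T, 7:T, 8:T. ✓
— 8 worlds.

7 and 8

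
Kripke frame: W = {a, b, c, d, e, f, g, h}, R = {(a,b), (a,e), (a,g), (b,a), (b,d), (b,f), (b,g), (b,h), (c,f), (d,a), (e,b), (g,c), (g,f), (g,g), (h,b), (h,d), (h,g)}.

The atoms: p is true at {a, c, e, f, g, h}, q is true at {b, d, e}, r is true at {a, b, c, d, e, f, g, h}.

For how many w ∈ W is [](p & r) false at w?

4

a: successors {b, e, g}; p & r there: b:F, e:T, g:T. ✗
b: successors {a, d, f, g, h}; p & r there: a:T, d:F, f:T, g:T, h:T. ✗
c: successors {f}; p & r there: f:T. ✓
d: successors {a}; p & r there: a:T. ✓
e: successors {b}; p & r there: b:F. ✗
f: no successors, so [](p & r) holds vacuously. ✓
g: successors {c, f, g}; p & r there: c:T, f:T, g:T. ✓
h: successors {b, d, g}; p & r there: b:F, d:F, g:T. ✗
Satisfying worlds: {c, d, f, g}.
So [](p & r) fails at the other 4 worlds.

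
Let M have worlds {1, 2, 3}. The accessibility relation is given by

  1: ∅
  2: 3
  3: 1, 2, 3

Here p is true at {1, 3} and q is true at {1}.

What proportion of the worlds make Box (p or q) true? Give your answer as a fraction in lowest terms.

2/3

1: no successors, so Box (p or q) holds vacuously. ✓
2: successors {3}; p or q there: 3:T. ✓
3: successors {1, 2, 3}; p or q there: 1:T, 2:F, 3:T. ✗
That's 2 of 3 worlds, so 2/3.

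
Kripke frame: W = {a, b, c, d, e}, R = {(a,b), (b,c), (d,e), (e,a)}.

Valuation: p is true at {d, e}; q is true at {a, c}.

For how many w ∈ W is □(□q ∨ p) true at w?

a: successors {b}; □q ∨ p there: b:T. ✓
b: successors {c}; □q ∨ p there: c:T. ✓
c: no successors, so □(□q ∨ p) holds vacuously. ✓
d: successors {e}; □q ∨ p there: e:T. ✓
e: successors {a}; □q ∨ p there: a:F. ✗
Satisfying worlds: {a, b, c, d}.

4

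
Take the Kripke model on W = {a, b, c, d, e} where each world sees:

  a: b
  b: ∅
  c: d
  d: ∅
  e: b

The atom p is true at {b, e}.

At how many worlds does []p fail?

a: successors {b}; p there: b:T. ✓
b: no successors, so []p holds vacuously. ✓
c: successors {d}; p there: d:F. ✗
d: no successors, so []p holds vacuously. ✓
e: successors {b}; p there: b:T. ✓
Satisfying worlds: {a, b, d, e}.
So []p fails at the other 1 world.

1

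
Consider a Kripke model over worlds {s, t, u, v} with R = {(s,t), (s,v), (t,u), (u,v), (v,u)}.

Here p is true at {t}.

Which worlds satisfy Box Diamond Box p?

s: successors {t, v}; Diamond Box p there: t:F, v:F. ✗
t: successors {u}; Diamond Box p there: u:F. ✗
u: successors {v}; Diamond Box p there: v:F. ✗
v: successors {u}; Diamond Box p there: u:F. ✗

∅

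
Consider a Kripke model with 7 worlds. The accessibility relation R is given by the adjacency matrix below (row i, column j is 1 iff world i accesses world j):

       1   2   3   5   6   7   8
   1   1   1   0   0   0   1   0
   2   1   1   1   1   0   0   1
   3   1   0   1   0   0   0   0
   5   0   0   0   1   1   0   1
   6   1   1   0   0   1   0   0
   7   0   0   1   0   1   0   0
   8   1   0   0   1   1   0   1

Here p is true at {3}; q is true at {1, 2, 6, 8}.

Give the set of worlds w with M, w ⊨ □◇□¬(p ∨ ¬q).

{5}

1: successors {1, 2, 7}; ◇□¬(p ∨ ¬q) there: 1:F, 2:F, 7:T. ✗
2: successors {1, 2, 3, 5, 8}; ◇□¬(p ∨ ¬q) there: 1:F, 2:F, 3:F, 5:T, 8:T. ✗
3: successors {1, 3}; ◇□¬(p ∨ ¬q) there: 1:F, 3:F. ✗
5: successors {5, 6, 8}; ◇□¬(p ∨ ¬q) there: 5:T, 6:T, 8:T. ✓
6: successors {1, 2, 6}; ◇□¬(p ∨ ¬q) there: 1:F, 2:F, 6:T. ✗
7: successors {3, 6}; ◇□¬(p ∨ ¬q) there: 3:F, 6:T. ✗
8: successors {1, 5, 6, 8}; ◇□¬(p ∨ ¬q) there: 1:F, 5:T, 6:T, 8:T. ✗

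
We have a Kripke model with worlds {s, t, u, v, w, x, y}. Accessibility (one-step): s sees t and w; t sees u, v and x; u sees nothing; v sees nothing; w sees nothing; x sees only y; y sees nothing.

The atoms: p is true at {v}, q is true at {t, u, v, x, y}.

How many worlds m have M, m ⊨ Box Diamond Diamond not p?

s: successors {t, w}; Diamond Diamond not p there: t:T, w:F. ✗
t: successors {u, v, x}; Diamond Diamond not p there: u:F, v:F, x:F. ✗
u: no successors, so Box Diamond Diamond not p holds vacuously. ✓
v: no successors, so Box Diamond Diamond not p holds vacuously. ✓
w: no successors, so Box Diamond Diamond not p holds vacuously. ✓
x: successors {y}; Diamond Diamond not p there: y:F. ✗
y: no successors, so Box Diamond Diamond not p holds vacuously. ✓
Satisfying worlds: {u, v, w, y}.

4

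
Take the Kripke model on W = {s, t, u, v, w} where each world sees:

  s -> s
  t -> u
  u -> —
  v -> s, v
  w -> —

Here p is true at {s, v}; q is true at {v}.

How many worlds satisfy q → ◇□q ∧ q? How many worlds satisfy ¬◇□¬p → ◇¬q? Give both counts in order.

4 and 3

For q → ◇□q ∧ q:
s: q is F, ◇□q ∧ q is F. ✓
t: q is F, ◇□q ∧ q is F. ✓
u: q is F, ◇□q ∧ q is F. ✓
v: q is T, ◇□q ∧ q is F. ✗
w: q is F, ◇□q ∧ q is F. ✓
— 4 worlds.
For ¬◇□¬p → ◇¬q:
s: ¬◇□¬p is T, ◇¬q is T. ✓
t: ¬◇□¬p is F, ◇¬q is T. ✓
u: ¬◇□¬p is T, ◇¬q is F. ✗
v: ¬◇□¬p is T, ◇¬q is T. ✓
w: ¬◇□¬p is T, ◇¬q is F. ✗
— 3 worlds.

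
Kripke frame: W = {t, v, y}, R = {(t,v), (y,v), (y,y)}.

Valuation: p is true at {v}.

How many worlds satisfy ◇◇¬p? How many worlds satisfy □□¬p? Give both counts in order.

1 and 2

For ◇◇¬p:
t: successors {v}; ◇¬p there: v:F. ✗
v: no successors, so ◇◇¬p fails. ✗
y: successors {v, y}; ◇¬p there: v:F, y:T. ✓
— 1 world.
For □□¬p:
t: successors {v}; □¬p there: v:T. ✓
v: no successors, so □□¬p holds vacuously. ✓
y: successors {v, y}; □¬p there: v:T, y:F. ✗
— 2 worlds.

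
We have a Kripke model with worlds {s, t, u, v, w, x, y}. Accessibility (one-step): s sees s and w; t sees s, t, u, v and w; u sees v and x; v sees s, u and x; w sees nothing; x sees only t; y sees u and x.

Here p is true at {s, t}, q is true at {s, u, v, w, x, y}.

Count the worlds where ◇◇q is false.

1

s: successors {s, w}; ◇q there: s:T, w:F. ✓
t: successors {s, t, u, v, w}; ◇q there: s:T, t:T, u:T, v:T, w:F. ✓
u: successors {v, x}; ◇q there: v:T, x:F. ✓
v: successors {s, u, x}; ◇q there: s:T, u:T, x:F. ✓
w: no successors, so ◇◇q fails. ✗
x: successors {t}; ◇q there: t:T. ✓
y: successors {u, x}; ◇q there: u:T, x:F. ✓
Satisfying worlds: {s, t, u, v, x, y}.
So ◇◇q fails at the other 1 world.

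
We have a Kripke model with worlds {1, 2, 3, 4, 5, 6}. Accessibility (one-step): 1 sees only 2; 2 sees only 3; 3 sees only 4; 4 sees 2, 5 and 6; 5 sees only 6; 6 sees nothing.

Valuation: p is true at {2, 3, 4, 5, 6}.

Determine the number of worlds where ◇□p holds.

5

1: successors {2}; □p there: 2:T. ✓
2: successors {3}; □p there: 3:T. ✓
3: successors {4}; □p there: 4:T. ✓
4: successors {2, 5, 6}; □p there: 2:T, 5:T, 6:T. ✓
5: successors {6}; □p there: 6:T. ✓
6: no successors, so ◇□p fails. ✗
Satisfying worlds: {1, 2, 3, 4, 5}.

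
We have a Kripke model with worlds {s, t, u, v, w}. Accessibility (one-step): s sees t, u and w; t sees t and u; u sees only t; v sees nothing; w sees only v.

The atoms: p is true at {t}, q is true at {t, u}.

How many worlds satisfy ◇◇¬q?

1

s: successors {t, u, w}; ◇¬q there: t:F, u:F, w:T. ✓
t: successors {t, u}; ◇¬q there: t:F, u:F. ✗
u: successors {t}; ◇¬q there: t:F. ✗
v: no successors, so ◇◇¬q fails. ✗
w: successors {v}; ◇¬q there: v:F. ✗
Satisfying worlds: {s}.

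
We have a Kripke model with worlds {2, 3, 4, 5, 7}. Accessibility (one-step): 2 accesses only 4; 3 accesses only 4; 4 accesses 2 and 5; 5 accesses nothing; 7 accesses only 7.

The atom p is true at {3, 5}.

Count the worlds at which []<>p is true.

3

2: successors {4}; <>p there: 4:T. ✓
3: successors {4}; <>p there: 4:T. ✓
4: successors {2, 5}; <>p there: 2:F, 5:F. ✗
5: no successors, so []<>p holds vacuously. ✓
7: successors {7}; <>p there: 7:F. ✗
Satisfying worlds: {2, 3, 5}.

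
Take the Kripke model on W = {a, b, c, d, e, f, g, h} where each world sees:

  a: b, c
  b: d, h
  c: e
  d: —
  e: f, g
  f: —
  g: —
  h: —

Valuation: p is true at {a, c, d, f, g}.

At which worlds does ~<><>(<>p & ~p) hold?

{b, c, d, e, f, g, h}

a: <><>(<>p & ~p) is T. ✗
b: <><>(<>p & ~p) is F. ✓
c: <><>(<>p & ~p) is F. ✓
d: <><>(<>p & ~p) is F. ✓
e: <><>(<>p & ~p) is F. ✓
f: <><>(<>p & ~p) is F. ✓
g: <><>(<>p & ~p) is F. ✓
h: <><>(<>p & ~p) is F. ✓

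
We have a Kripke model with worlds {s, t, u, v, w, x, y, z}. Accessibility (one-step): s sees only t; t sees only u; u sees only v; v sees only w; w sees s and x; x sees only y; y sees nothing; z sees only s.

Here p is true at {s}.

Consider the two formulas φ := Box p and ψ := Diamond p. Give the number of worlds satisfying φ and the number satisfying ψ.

2 and 2

For Box p:
s: successors {t}; p there: t:F. ✗
t: successors {u}; p there: u:F. ✗
u: successors {v}; p there: v:F. ✗
v: successors {w}; p there: w:F. ✗
w: successors {s, x}; p there: s:T, x:F. ✗
x: successors {y}; p there: y:F. ✗
y: no successors, so Box p holds vacuously. ✓
z: successors {s}; p there: s:T. ✓
— 2 worlds.
For Diamond p:
s: successors {t}; p there: t:F. ✗
t: successors {u}; p there: u:F. ✗
u: successors {v}; p there: v:F. ✗
v: successors {w}; p there: w:F. ✗
w: successors {s, x}; p there: s:T, x:F. ✓
x: successors {y}; p there: y:F. ✗
y: no successors, so Diamond p fails. ✗
z: successors {s}; p there: s:T. ✓
— 2 worlds.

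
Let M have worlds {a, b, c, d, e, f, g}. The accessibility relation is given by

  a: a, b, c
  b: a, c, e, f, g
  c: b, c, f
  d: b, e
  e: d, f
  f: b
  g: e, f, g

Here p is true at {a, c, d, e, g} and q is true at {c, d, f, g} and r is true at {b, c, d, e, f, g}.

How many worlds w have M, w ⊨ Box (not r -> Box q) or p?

6

a: Box (not r -> Box q) is F, p is T. ✓
b: Box (not r -> Box q) is F, p is F. ✗
c: Box (not r -> Box q) is T, p is T. ✓
d: Box (not r -> Box q) is T, p is T. ✓
e: Box (not r -> Box q) is T, p is T. ✓
f: Box (not r -> Box q) is T, p is F. ✓
g: Box (not r -> Box q) is T, p is T. ✓
Satisfying worlds: {a, c, d, e, f, g}.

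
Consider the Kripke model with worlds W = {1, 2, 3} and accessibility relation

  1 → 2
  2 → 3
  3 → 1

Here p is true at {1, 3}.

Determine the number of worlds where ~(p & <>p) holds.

1: p & <>p is F. ✓
2: p & <>p is F. ✓
3: p & <>p is T. ✗
Satisfying worlds: {1, 2}.

2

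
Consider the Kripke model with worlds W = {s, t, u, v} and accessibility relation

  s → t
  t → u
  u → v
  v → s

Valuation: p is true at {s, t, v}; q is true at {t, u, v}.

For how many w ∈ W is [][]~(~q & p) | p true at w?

s: [][]~(~q & p) is T, p is T. ✓
t: [][]~(~q & p) is T, p is T. ✓
u: [][]~(~q & p) is F, p is F. ✗
v: [][]~(~q & p) is T, p is T. ✓
Satisfying worlds: {s, t, v}.

3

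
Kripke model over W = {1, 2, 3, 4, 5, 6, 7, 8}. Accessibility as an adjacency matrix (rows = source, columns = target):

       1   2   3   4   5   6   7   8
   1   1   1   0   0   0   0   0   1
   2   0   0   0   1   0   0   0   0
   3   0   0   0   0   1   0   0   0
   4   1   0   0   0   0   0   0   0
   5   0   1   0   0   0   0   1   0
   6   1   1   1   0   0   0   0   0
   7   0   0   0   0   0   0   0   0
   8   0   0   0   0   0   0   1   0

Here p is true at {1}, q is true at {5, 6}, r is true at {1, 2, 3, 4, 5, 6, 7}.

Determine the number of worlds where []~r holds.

1

1: successors {1, 2, 8}; ~r there: 1:F, 2:F, 8:T. ✗
2: successors {4}; ~r there: 4:F. ✗
3: successors {5}; ~r there: 5:F. ✗
4: successors {1}; ~r there: 1:F. ✗
5: successors {2, 7}; ~r there: 2:F, 7:F. ✗
6: successors {1, 2, 3}; ~r there: 1:F, 2:F, 3:F. ✗
7: no successors, so []~r holds vacuously. ✓
8: successors {7}; ~r there: 7:F. ✗
Satisfying worlds: {7}.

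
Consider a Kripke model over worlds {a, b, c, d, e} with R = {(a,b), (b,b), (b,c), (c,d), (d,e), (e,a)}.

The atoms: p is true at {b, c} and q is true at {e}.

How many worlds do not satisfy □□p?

a: successors {b}; □p there: b:T. ✓
b: successors {b, c}; □p there: b:T, c:F. ✗
c: successors {d}; □p there: d:F. ✗
d: successors {e}; □p there: e:F. ✗
e: successors {a}; □p there: a:T. ✓
Satisfying worlds: {a, e}.
So □□p fails at the other 3 worlds.

3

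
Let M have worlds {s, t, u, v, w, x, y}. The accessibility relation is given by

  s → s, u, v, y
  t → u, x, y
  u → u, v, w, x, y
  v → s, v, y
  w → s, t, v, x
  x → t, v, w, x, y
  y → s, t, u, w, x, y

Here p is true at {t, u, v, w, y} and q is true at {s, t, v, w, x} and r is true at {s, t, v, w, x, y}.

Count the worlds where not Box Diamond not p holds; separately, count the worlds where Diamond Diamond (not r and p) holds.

0 and 7

For not Box Diamond not p:
s: Box Diamond not p is T. ✗
t: Box Diamond not p is T. ✗
u: Box Diamond not p is T. ✗
v: Box Diamond not p is T. ✗
w: Box Diamond not p is T. ✗
x: Box Diamond not p is T. ✗
y: Box Diamond not p is T. ✗
— 0 worlds.
For Diamond Diamond (not r and p):
s: successors {s, u, v, y}; Diamond (not r and p) there: s:T, u:T, v:F, y:T. ✓
t: successors {u, x, y}; Diamond (not r and p) there: u:T, x:F, y:T. ✓
u: successors {u, v, w, x, y}; Diamond (not r and p) there: u:T, v:F, w:F, x:F, y:T. ✓
v: successors {s, v, y}; Diamond (not r and p) there: s:T, v:F, y:T. ✓
w: successors {s, t, v, x}; Diamond (not r and p) there: s:T, t:T, v:F, x:F. ✓
x: successors {t, v, w, x, y}; Diamond (not r and p) there: t:T, v:F, w:F, x:F, y:T. ✓
y: successors {s, t, u, w, x, y}; Diamond (not r and p) there: s:T, t:T, u:T, w:F, x:F, y:T. ✓
— 7 worlds.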